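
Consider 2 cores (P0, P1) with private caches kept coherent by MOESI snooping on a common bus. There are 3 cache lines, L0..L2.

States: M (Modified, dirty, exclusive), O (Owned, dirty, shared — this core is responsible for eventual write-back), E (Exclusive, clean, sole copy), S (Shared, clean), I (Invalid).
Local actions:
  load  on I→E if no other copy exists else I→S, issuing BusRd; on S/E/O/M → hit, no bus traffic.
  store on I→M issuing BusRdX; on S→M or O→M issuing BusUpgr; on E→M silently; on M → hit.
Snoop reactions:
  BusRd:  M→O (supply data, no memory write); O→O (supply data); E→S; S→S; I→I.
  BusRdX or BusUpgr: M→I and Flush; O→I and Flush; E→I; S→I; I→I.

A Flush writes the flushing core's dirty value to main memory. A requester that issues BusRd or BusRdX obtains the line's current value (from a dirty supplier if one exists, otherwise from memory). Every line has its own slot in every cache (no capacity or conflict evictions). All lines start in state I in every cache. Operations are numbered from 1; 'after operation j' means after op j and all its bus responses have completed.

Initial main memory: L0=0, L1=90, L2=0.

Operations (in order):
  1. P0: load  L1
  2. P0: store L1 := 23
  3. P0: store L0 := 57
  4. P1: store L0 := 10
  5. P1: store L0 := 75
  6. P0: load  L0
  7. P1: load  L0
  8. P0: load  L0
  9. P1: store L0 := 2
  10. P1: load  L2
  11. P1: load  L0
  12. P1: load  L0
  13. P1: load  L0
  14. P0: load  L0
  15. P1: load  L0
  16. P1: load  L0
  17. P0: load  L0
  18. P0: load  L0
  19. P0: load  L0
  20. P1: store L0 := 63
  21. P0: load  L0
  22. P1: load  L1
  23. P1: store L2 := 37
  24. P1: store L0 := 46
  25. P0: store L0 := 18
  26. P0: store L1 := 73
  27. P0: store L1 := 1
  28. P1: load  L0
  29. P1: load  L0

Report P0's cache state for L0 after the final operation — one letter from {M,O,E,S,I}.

state = O

step 1: P0: load  L1  ⟶  EI  (L1)  txn=BusRd  M[L1]=90
step 2: P0: store L1 := 23  ⟶  MI  (L1)  txn=∅  M[L1]=90
step 3: P0: store L0 := 57  ⟶  MI  (L0)  txn=BusRdX  M[L0]=0
step 4: P1: store L0 := 10  ⟶  IM  (L0)  txn=BusRdX+Flush  M[L0]=57
step 5: P1: store L0 := 75  ⟶  IM  (L0)  txn=∅  M[L0]=57
step 6: P0: load  L0  ⟶  SO  (L0)  txn=BusRd  M[L0]=57
step 7: P1: load  L0  ⟶  SO  (L0)  txn=∅  M[L0]=57
step 8: P0: load  L0  ⟶  SO  (L0)  txn=∅  M[L0]=57
step 9: P1: store L0 := 2  ⟶  IM  (L0)  txn=BusUpgr  M[L0]=57
step 10: P1: load  L2  ⟶  IE  (L2)  txn=BusRd  M[L2]=0
step 11: P1: load  L0  ⟶  IM  (L0)  txn=∅  M[L0]=57
step 12: P1: load  L0  ⟶  IM  (L0)  txn=∅  M[L0]=57
step 13: P1: load  L0  ⟶  IM  (L0)  txn=∅  M[L0]=57
step 14: P0: load  L0  ⟶  SO  (L0)  txn=BusRd  M[L0]=57
step 15: P1: load  L0  ⟶  SO  (L0)  txn=∅  M[L0]=57
step 16: P1: load  L0  ⟶  SO  (L0)  txn=∅  M[L0]=57
step 17: P0: load  L0  ⟶  SO  (L0)  txn=∅  M[L0]=57
step 18: P0: load  L0  ⟶  SO  (L0)  txn=∅  M[L0]=57
step 19: P0: load  L0  ⟶  SO  (L0)  txn=∅  M[L0]=57
step 20: P1: store L0 := 63  ⟶  IM  (L0)  txn=BusUpgr  M[L0]=57
step 21: P0: load  L0  ⟶  SO  (L0)  txn=BusRd  M[L0]=57
step 22: P1: load  L1  ⟶  OS  (L1)  txn=BusRd  M[L1]=90
step 23: P1: store L2 := 37  ⟶  IM  (L2)  txn=∅  M[L2]=0
step 24: P1: store L0 := 46  ⟶  IM  (L0)  txn=BusUpgr  M[L0]=57
step 25: P0: store L0 := 18  ⟶  MI  (L0)  txn=BusRdX+Flush  M[L0]=46
step 26: P0: store L1 := 73  ⟶  MI  (L1)  txn=BusUpgr  M[L1]=90
step 27: P0: store L1 := 1  ⟶  MI  (L1)  txn=∅  M[L1]=90
step 28: P1: load  L0  ⟶  OS  (L0)  txn=BusRd  M[L0]=46
step 29: P1: load  L0  ⟶  OS  (L0)  txn=∅  M[L0]=46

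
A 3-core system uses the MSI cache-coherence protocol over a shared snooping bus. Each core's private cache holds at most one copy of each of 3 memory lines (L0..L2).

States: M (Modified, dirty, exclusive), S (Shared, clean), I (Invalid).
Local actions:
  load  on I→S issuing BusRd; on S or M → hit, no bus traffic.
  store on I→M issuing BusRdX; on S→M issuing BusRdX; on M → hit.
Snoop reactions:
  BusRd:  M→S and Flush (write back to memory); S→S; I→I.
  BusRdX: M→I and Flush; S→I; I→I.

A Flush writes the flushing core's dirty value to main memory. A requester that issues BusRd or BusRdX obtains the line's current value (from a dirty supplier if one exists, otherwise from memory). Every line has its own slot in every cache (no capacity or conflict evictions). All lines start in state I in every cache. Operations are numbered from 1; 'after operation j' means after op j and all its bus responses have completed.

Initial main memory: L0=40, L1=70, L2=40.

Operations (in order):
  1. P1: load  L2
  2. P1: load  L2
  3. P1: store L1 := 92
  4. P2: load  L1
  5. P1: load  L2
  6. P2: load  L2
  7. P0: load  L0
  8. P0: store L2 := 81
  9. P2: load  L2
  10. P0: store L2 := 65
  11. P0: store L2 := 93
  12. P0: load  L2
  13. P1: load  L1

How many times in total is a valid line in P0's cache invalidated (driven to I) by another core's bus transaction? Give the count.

invalidations = 0

1. P1: load  L2  bus=[BusRd]  L2: P0=I P1=S P2=I  mem[L2]=40
2. P1: load  L2  bus=[-]  L2: P0=I P1=S P2=I  mem[L2]=40
3. P1: store L1 := 92  bus=[BusRdX]  L1: P0=I P1=M P2=I  mem[L1]=70
4. P2: load  L1  bus=[BusRd,Flush]  L1: P0=I P1=S P2=S  mem[L1]=92
5. P1: load  L2  bus=[-]  L2: P0=I P1=S P2=I  mem[L2]=40
6. P2: load  L2  bus=[BusRd]  L2: P0=I P1=S P2=S  mem[L2]=40
7. P0: load  L0  bus=[BusRd]  L0: P0=S P1=I P2=I  mem[L0]=40
8. P0: store L2 := 81  bus=[BusRdX]  L2: P0=M P1=I P2=I  mem[L2]=40
9. P2: load  L2  bus=[BusRd,Flush]  L2: P0=S P1=I P2=S  mem[L2]=81
10. P0: store L2 := 65  bus=[BusRdX]  L2: P0=M P1=I P2=I  mem[L2]=81
11. P0: store L2 := 93  bus=[-]  L2: P0=M P1=I P2=I  mem[L2]=81
12. P0: load  L2  bus=[-]  L2: P0=M P1=I P2=I  mem[L2]=81
13. P1: load  L1  bus=[-]  L1: P0=I P1=S P2=S  mem[L1]=92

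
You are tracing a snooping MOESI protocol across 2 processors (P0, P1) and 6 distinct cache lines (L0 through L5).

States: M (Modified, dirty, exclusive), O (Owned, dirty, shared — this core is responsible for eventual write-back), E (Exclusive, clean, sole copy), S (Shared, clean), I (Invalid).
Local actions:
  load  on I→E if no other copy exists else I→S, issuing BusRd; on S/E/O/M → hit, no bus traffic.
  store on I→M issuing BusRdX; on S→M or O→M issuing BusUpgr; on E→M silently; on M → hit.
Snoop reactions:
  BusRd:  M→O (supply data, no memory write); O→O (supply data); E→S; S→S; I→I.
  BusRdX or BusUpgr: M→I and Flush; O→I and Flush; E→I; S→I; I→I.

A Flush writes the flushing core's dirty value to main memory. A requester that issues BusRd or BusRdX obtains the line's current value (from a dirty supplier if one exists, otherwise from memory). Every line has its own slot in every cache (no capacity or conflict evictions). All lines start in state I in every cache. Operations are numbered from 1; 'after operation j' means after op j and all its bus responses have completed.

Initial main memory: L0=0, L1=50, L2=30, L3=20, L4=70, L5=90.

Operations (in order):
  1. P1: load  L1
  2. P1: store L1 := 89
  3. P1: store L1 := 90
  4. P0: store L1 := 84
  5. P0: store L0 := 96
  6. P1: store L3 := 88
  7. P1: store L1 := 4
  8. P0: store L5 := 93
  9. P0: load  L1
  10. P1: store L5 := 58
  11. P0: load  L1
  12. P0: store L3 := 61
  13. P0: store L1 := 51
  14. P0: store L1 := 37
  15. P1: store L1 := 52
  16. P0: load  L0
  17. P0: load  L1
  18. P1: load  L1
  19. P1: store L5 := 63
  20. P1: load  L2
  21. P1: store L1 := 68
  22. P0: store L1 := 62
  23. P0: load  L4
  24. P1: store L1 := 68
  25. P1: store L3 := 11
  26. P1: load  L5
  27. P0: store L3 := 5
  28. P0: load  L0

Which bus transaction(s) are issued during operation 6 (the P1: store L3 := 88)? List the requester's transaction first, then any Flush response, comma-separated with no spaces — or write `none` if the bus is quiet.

bus = BusRdX

[1] P1: load  L1 | P0:I, P1:E(50) | bus: BusRd
[2] P1: store L1 := 89 | P0:I, P1:M(89) | bus: none
[3] P1: store L1 := 90 | P0:I, P1:M(90) | bus: none
[4] P0: store L1 := 84 | P0:M(84), P1:I | bus: BusRdX,Flush
[5] P0: store L0 := 96 | P0:M(96), P1:I | bus: BusRdX
[6] P1: store L3 := 88 | P0:I, P1:M(88) | bus: BusRdX
[7] P1: store L1 := 4 | P0:I, P1:M(4) | bus: BusRdX,Flush
[8] P0: store L5 := 93 | P0:M(93), P1:I | bus: BusRdX
[9] P0: load  L1 | P0:S(4), P1:O(4) | bus: BusRd
[10] P1: store L5 := 58 | P0:I, P1:M(58) | bus: BusRdX,Flush
[11] P0: load  L1 | P0:S(4), P1:O(4) | bus: none
[12] P0: store L3 := 61 | P0:M(61), P1:I | bus: BusRdX,Flush
[13] P0: store L1 := 51 | P0:M(51), P1:I | bus: BusUpgr,Flush
[14] P0: store L1 := 37 | P0:M(37), P1:I | bus: none
[15] P1: store L1 := 52 | P0:I, P1:M(52) | bus: BusRdX,Flush
[16] P0: load  L0 | P0:M(96), P1:I | bus: none
[17] P0: load  L1 | P0:S(52), P1:O(52) | bus: BusRd
[18] P1: load  L1 | P0:S(52), P1:O(52) | bus: none
[19] P1: store L5 := 63 | P0:I, P1:M(63) | bus: none
[20] P1: load  L2 | P0:I, P1:E(30) | bus: BusRd
[21] P1: store L1 := 68 | P0:I, P1:M(68) | bus: BusUpgr
[22] P0: store L1 := 62 | P0:M(62), P1:I | bus: BusRdX,Flush
[23] P0: load  L4 | P0:E(70), P1:I | bus: BusRd
[24] P1: store L1 := 68 | P0:I, P1:M(68) | bus: BusRdX,Flush
[25] P1: store L3 := 11 | P0:I, P1:M(11) | bus: BusRdX,Flush
[26] P1: load  L5 | P0:I, P1:M(63) | bus: none
[27] P0: store L3 := 5 | P0:M(5), P1:I | bus: BusRdX,Flush
[28] P0: load  L0 | P0:M(96), P1:I | bus: none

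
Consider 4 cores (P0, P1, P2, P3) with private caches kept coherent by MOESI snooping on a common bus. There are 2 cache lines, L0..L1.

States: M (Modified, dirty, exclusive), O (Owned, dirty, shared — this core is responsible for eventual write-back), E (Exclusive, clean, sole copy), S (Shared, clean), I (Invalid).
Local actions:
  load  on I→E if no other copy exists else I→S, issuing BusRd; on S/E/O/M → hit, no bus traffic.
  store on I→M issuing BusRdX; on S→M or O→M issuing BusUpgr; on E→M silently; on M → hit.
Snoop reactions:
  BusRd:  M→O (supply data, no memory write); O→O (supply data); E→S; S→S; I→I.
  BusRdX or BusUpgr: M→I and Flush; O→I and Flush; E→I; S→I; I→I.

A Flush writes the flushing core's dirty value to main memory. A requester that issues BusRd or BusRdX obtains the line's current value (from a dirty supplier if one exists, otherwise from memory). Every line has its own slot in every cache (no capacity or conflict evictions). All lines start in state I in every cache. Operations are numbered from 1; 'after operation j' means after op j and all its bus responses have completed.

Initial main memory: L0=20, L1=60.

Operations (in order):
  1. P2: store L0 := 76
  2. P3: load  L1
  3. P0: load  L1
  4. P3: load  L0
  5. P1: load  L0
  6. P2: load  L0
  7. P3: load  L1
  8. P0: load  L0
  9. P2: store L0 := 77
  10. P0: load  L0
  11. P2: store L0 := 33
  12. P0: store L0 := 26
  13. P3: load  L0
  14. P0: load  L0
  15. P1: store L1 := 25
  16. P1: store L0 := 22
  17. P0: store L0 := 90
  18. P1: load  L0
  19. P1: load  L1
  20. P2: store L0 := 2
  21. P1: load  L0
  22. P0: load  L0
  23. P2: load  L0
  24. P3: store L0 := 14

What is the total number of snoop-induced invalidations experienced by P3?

invalidations = 3

[1] P2: store L0 := 76 | P0:I, P1:I, P2:M(76), P3:I | bus: BusRdX
[2] P3: load  L1 | P0:I, P1:I, P2:I, P3:E(60) | bus: BusRd
[3] P0: load  L1 | P0:S(60), P1:I, P2:I, P3:S(60) | bus: BusRd
[4] P3: load  L0 | P0:I, P1:I, P2:O(76), P3:S(76) | bus: BusRd
[5] P1: load  L0 | P0:I, P1:S(76), P2:O(76), P3:S(76) | bus: BusRd
[6] P2: load  L0 | P0:I, P1:S(76), P2:O(76), P3:S(76) | bus: none
[7] P3: load  L1 | P0:S(60), P1:I, P2:I, P3:S(60) | bus: none
[8] P0: load  L0 | P0:S(76), P1:S(76), P2:O(76), P3:S(76) | bus: BusRd
[9] P2: store L0 := 77 | P0:I, P1:I, P2:M(77), P3:I | bus: BusUpgr
[10] P0: load  L0 | P0:S(77), P1:I, P2:O(77), P3:I | bus: BusRd
[11] P2: store L0 := 33 | P0:I, P1:I, P2:M(33), P3:I | bus: BusUpgr
[12] P0: store L0 := 26 | P0:M(26), P1:I, P2:I, P3:I | bus: BusRdX,Flush
[13] P3: load  L0 | P0:O(26), P1:I, P2:I, P3:S(26) | bus: BusRd
[14] P0: load  L0 | P0:O(26), P1:I, P2:I, P3:S(26) | bus: none
[15] P1: store L1 := 25 | P0:I, P1:M(25), P2:I, P3:I | bus: BusRdX
[16] P1: store L0 := 22 | P0:I, P1:M(22), P2:I, P3:I | bus: BusRdX,Flush
[17] P0: store L0 := 90 | P0:M(90), P1:I, P2:I, P3:I | bus: BusRdX,Flush
[18] P1: load  L0 | P0:O(90), P1:S(90), P2:I, P3:I | bus: BusRd
[19] P1: load  L1 | P0:I, P1:M(25), P2:I, P3:I | bus: none
[20] P2: store L0 := 2 | P0:I, P1:I, P2:M(2), P3:I | bus: BusRdX,Flush
[21] P1: load  L0 | P0:I, P1:S(2), P2:O(2), P3:I | bus: BusRd
[22] P0: load  L0 | P0:S(2), P1:S(2), P2:O(2), P3:I | bus: BusRd
[23] P2: load  L0 | P0:S(2), P1:S(2), P2:O(2), P3:I | bus: none
[24] P3: store L0 := 14 | P0:I, P1:I, P2:I, P3:M(14) | bus: BusRdX,Flush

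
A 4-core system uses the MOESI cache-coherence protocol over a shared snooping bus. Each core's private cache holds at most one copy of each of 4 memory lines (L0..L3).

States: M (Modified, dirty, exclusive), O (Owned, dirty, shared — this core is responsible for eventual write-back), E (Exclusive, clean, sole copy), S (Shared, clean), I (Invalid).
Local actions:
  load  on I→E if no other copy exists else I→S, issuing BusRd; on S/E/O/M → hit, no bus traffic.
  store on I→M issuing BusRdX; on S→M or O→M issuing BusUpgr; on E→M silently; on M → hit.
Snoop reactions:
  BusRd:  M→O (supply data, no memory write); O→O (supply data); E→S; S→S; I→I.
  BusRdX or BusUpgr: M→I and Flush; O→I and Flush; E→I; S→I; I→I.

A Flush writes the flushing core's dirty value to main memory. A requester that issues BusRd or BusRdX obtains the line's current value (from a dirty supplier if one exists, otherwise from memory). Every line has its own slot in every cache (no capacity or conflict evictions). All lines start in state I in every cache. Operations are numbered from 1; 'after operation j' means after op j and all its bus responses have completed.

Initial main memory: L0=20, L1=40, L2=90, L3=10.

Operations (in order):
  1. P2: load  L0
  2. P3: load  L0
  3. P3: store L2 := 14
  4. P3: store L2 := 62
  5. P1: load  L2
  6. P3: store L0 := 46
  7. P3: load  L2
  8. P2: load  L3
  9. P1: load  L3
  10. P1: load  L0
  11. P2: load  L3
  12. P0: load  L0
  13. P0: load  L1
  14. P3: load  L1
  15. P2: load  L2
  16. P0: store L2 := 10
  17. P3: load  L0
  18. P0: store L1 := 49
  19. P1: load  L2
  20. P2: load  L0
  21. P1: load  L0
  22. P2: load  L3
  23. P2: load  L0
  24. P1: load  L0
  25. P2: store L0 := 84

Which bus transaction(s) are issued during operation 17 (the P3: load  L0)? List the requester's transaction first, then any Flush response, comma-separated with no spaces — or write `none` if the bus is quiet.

bus = none

step 1: P2: load  L0  ⟶  IIEI  (L0)  txn=BusRd  M[L0]=20
step 2: P3: load  L0  ⟶  IISS  (L0)  txn=BusRd  M[L0]=20
step 3: P3: store L2 := 14  ⟶  IIIM  (L2)  txn=BusRdX  M[L2]=90
step 4: P3: store L2 := 62  ⟶  IIIM  (L2)  txn=∅  M[L2]=90
step 5: P1: load  L2  ⟶  ISIO  (L2)  txn=BusRd  M[L2]=90
step 6: P3: store L0 := 46  ⟶  IIIM  (L0)  txn=BusUpgr  M[L0]=20
step 7: P3: load  L2  ⟶  ISIO  (L2)  txn=∅  M[L2]=90
step 8: P2: load  L3  ⟶  IIEI  (L3)  txn=BusRd  M[L3]=10
step 9: P1: load  L3  ⟶  ISSI  (L3)  txn=BusRd  M[L3]=10
step 10: P1: load  L0  ⟶  ISIO  (L0)  txn=BusRd  M[L0]=20
step 11: P2: load  L3  ⟶  ISSI  (L3)  txn=∅  M[L3]=10
step 12: P0: load  L0  ⟶  SSIO  (L0)  txn=BusRd  M[L0]=20
step 13: P0: load  L1  ⟶  EIII  (L1)  txn=BusRd  M[L1]=40
step 14: P3: load  L1  ⟶  SIIS  (L1)  txn=BusRd  M[L1]=40
step 15: P2: load  L2  ⟶  ISSO  (L2)  txn=BusRd  M[L2]=90
step 16: P0: store L2 := 10  ⟶  MIII  (L2)  txn=BusRdX+Flush  M[L2]=62
step 17: P3: load  L0  ⟶  SSIO  (L0)  txn=∅  M[L0]=20
step 18: P0: store L1 := 49  ⟶  MIII  (L1)  txn=BusUpgr  M[L1]=40
step 19: P1: load  L2  ⟶  OSII  (L2)  txn=BusRd  M[L2]=62
step 20: P2: load  L0  ⟶  SSSO  (L0)  txn=BusRd  M[L0]=20
step 21: P1: load  L0  ⟶  SSSO  (L0)  txn=∅  M[L0]=20
step 22: P2: load  L3  ⟶  ISSI  (L3)  txn=∅  M[L3]=10
step 23: P2: load  L0  ⟶  SSSO  (L0)  txn=∅  M[L0]=20
step 24: P1: load  L0  ⟶  SSSO  (L0)  txn=∅  M[L0]=20
step 25: P2: store L0 := 84  ⟶  IIMI  (L0)  txn=BusUpgr+Flush  M[L0]=46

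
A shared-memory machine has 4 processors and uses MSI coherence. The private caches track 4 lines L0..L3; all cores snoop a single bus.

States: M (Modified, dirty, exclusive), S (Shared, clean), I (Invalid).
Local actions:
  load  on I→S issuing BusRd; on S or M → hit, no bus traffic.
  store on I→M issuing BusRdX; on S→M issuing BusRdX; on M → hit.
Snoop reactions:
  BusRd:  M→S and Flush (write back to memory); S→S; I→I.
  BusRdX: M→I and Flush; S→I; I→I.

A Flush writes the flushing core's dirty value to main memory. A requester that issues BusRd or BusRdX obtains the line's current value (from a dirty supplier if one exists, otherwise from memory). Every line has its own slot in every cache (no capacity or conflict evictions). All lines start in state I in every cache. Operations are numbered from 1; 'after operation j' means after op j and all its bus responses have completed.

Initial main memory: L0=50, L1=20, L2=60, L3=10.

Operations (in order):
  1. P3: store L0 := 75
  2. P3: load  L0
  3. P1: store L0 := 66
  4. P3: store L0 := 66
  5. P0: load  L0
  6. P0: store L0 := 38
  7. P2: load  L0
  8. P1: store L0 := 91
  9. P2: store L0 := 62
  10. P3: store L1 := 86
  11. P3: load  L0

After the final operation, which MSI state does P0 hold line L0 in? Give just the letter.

state = I

  op1 P3: store L0 := 75 → I/I/I/M on L0; bus BusRdX; mem=50
  op2 P3: load  L0 → I/I/I/M on L0; bus (none); mem=50
  op3 P1: store L0 := 66 → I/M/I/I on L0; bus BusRdX Flush; mem=75
  op4 P3: store L0 := 66 → I/I/I/M on L0; bus BusRdX Flush; mem=66
  op5 P0: load  L0 → S/I/I/S on L0; bus BusRd Flush; mem=66
  op6 P0: store L0 := 38 → M/I/I/I on L0; bus BusRdX; mem=66
  op7 P2: load  L0 → S/I/S/I on L0; bus BusRd Flush; mem=38
  op8 P1: store L0 := 91 → I/M/I/I on L0; bus BusRdX; mem=38
  op9 P2: store L0 := 62 → I/I/M/I on L0; bus BusRdX Flush; mem=91
  op10 P3: store L1 := 86 → I/I/I/M on L1; bus BusRdX; mem=20
  op11 P3: load  L0 → I/I/S/S on L0; bus BusRd Flush; mem=62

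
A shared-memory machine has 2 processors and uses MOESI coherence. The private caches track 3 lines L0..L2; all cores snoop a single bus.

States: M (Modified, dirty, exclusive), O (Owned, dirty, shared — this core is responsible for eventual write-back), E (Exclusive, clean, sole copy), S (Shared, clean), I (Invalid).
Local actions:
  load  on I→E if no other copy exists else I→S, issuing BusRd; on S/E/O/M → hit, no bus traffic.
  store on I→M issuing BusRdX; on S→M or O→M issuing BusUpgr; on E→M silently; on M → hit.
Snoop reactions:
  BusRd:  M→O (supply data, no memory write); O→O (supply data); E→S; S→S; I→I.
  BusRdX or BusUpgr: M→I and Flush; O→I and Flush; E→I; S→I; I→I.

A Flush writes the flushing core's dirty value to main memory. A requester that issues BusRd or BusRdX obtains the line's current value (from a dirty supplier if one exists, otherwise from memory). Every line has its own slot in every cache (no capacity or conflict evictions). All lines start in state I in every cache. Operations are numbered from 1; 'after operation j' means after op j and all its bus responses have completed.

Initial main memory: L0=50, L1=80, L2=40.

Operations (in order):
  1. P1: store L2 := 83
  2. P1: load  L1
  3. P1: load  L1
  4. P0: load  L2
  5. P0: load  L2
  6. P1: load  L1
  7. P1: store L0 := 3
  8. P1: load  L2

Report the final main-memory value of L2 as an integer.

  op1 P1: store L2 := 83 → I/M on L2; bus BusRdX; mem=40
  op2 P1: load  L1 → I/E on L1; bus BusRd; mem=80
  op3 P1: load  L1 → I/E on L1; bus (none); mem=80
  op4 P0: load  L2 → S/O on L2; bus BusRd; mem=40
  op5 P0: load  L2 → S/O on L2; bus (none); mem=40
  op6 P1: load  L1 → I/E on L1; bus (none); mem=80
  op7 P1: store L0 := 3 → I/M on L0; bus BusRdX; mem=50
  op8 P1: load  L2 → S/O on L2; bus (none); mem=40

memory[L2] = 40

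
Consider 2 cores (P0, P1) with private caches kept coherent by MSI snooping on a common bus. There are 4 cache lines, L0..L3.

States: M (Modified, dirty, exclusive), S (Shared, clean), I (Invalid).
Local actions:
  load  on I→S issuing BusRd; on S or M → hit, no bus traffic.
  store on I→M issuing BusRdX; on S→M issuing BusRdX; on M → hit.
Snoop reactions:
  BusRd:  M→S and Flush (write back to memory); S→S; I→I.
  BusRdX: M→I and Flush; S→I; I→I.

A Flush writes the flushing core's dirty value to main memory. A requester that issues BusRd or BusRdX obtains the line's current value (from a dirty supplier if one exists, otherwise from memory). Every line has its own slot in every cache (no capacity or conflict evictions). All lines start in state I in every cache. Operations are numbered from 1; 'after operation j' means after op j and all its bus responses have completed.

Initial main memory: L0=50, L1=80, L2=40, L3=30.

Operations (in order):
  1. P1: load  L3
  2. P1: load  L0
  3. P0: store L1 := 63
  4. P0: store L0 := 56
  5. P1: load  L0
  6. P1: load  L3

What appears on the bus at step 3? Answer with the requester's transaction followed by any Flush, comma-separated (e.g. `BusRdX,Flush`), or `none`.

step 1: P1: load  L3  ⟶  IS  (L3)  txn=BusRd  M[L3]=30
step 2: P1: load  L0  ⟶  IS  (L0)  txn=BusRd  M[L0]=50
step 3: P0: store L1 := 63  ⟶  MI  (L1)  txn=BusRdX  M[L1]=80
step 4: P0: store L0 := 56  ⟶  MI  (L0)  txn=BusRdX  M[L0]=50
step 5: P1: load  L0  ⟶  SS  (L0)  txn=BusRd+Flush  M[L0]=56
step 6: P1: load  L3  ⟶  IS  (L3)  txn=∅  M[L3]=30

bus = BusRdX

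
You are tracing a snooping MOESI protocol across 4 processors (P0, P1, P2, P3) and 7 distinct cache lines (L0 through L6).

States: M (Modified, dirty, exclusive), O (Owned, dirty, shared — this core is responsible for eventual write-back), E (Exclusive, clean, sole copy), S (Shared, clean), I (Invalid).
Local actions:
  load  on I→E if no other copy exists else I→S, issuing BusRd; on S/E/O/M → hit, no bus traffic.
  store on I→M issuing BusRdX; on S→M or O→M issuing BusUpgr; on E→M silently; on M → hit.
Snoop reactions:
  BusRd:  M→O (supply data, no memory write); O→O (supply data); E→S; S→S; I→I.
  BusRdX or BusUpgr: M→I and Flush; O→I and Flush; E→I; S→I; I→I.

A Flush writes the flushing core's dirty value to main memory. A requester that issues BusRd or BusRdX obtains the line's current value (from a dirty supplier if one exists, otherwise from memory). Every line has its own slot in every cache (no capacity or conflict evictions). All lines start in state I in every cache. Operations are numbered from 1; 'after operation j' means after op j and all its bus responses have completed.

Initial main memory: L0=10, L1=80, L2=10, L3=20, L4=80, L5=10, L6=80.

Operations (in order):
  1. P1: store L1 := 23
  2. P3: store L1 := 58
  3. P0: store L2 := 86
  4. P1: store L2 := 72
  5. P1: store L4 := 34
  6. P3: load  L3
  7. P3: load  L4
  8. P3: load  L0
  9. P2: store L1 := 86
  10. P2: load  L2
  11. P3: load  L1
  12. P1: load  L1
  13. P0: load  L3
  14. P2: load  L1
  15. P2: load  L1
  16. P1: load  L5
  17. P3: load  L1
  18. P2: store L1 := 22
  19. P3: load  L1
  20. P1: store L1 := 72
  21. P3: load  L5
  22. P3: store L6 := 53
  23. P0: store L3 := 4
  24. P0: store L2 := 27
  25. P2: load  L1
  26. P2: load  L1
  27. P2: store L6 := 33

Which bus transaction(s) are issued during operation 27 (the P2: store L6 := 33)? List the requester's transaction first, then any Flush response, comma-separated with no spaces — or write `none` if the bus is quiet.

[1] P1: store L1 := 23 | P0:I, P1:M(23), P2:I, P3:I | bus: BusRdX
[2] P3: store L1 := 58 | P0:I, P1:I, P2:I, P3:M(58) | bus: BusRdX,Flush
[3] P0: store L2 := 86 | P0:M(86), P1:I, P2:I, P3:I | bus: BusRdX
[4] P1: store L2 := 72 | P0:I, P1:M(72), P2:I, P3:I | bus: BusRdX,Flush
[5] P1: store L4 := 34 | P0:I, P1:M(34), P2:I, P3:I | bus: BusRdX
[6] P3: load  L3 | P0:I, P1:I, P2:I, P3:E(20) | bus: BusRd
[7] P3: load  L4 | P0:I, P1:O(34), P2:I, P3:S(34) | bus: BusRd
[8] P3: load  L0 | P0:I, P1:I, P2:I, P3:E(10) | bus: BusRd
[9] P2: store L1 := 86 | P0:I, P1:I, P2:M(86), P3:I | bus: BusRdX,Flush
[10] P2: load  L2 | P0:I, P1:O(72), P2:S(72), P3:I | bus: BusRd
[11] P3: load  L1 | P0:I, P1:I, P2:O(86), P3:S(86) | bus: BusRd
[12] P1: load  L1 | P0:I, P1:S(86), P2:O(86), P3:S(86) | bus: BusRd
[13] P0: load  L3 | P0:S(20), P1:I, P2:I, P3:S(20) | bus: BusRd
[14] P2: load  L1 | P0:I, P1:S(86), P2:O(86), P3:S(86) | bus: none
[15] P2: load  L1 | P0:I, P1:S(86), P2:O(86), P3:S(86) | bus: none
[16] P1: load  L5 | P0:I, P1:E(10), P2:I, P3:I | bus: BusRd
[17] P3: load  L1 | P0:I, P1:S(86), P2:O(86), P3:S(86) | bus: none
[18] P2: store L1 := 22 | P0:I, P1:I, P2:M(22), P3:I | bus: BusUpgr
[19] P3: load  L1 | P0:I, P1:I, P2:O(22), P3:S(22) | bus: BusRd
[20] P1: store L1 := 72 | P0:I, P1:M(72), P2:I, P3:I | bus: BusRdX,Flush
[21] P3: load  L5 | P0:I, P1:S(10), P2:I, P3:S(10) | bus: BusRd
[22] P3: store L6 := 53 | P0:I, P1:I, P2:I, P3:M(53) | bus: BusRdX
[23] P0: store L3 := 4 | P0:M(4), P1:I, P2:I, P3:I | bus: BusUpgr
[24] P0: store L2 := 27 | P0:M(27), P1:I, P2:I, P3:I | bus: BusRdX,Flush
[25] P2: load  L1 | P0:I, P1:O(72), P2:S(72), P3:I | bus: BusRd
[26] P2: load  L1 | P0:I, P1:O(72), P2:S(72), P3:I | bus: none
[27] P2: store L6 := 33 | P0:I, P1:I, P2:M(33), P3:I | bus: BusRdX,Flush

bus = BusRdX,Flush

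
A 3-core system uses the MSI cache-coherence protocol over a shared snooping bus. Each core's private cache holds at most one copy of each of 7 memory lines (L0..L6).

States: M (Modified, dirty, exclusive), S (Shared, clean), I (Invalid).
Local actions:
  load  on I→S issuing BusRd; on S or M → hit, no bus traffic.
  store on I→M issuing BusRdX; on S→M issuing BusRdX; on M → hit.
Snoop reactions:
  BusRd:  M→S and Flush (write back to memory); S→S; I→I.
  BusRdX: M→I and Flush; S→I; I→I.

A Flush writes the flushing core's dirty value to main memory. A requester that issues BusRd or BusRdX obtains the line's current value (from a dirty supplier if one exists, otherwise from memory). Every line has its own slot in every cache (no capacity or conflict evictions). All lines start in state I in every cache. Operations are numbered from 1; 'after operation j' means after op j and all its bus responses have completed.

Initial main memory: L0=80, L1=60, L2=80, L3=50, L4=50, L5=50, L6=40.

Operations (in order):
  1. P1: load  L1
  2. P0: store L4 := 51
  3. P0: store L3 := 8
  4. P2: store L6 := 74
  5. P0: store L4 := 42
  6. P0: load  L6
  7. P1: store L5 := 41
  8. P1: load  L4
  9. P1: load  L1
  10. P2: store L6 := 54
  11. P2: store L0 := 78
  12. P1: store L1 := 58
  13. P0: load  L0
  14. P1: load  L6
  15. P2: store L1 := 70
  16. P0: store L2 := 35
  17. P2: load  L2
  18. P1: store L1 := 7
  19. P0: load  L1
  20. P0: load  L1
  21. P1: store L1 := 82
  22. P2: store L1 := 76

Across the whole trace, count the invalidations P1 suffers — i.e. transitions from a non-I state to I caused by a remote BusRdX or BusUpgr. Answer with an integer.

invalidations = 2

step 1: P1: load  L1  ⟶  ISI  (L1)  txn=BusRd  M[L1]=60
step 2: P0: store L4 := 51  ⟶  MII  (L4)  txn=BusRdX  M[L4]=50
step 3: P0: store L3 := 8  ⟶  MII  (L3)  txn=BusRdX  M[L3]=50
step 4: P2: store L6 := 74  ⟶  IIM  (L6)  txn=BusRdX  M[L6]=40
step 5: P0: store L4 := 42  ⟶  MII  (L4)  txn=∅  M[L4]=50
step 6: P0: load  L6  ⟶  SIS  (L6)  txn=BusRd+Flush  M[L6]=74
step 7: P1: store L5 := 41  ⟶  IMI  (L5)  txn=BusRdX  M[L5]=50
step 8: P1: load  L4  ⟶  SSI  (L4)  txn=BusRd+Flush  M[L4]=42
step 9: P1: load  L1  ⟶  ISI  (L1)  txn=∅  M[L1]=60
step 10: P2: store L6 := 54  ⟶  IIM  (L6)  txn=BusRdX  M[L6]=74
step 11: P2: store L0 := 78  ⟶  IIM  (L0)  txn=BusRdX  M[L0]=80
step 12: P1: store L1 := 58  ⟶  IMI  (L1)  txn=BusRdX  M[L1]=60
step 13: P0: load  L0  ⟶  SIS  (L0)  txn=BusRd+Flush  M[L0]=78
step 14: P1: load  L6  ⟶  ISS  (L6)  txn=BusRd+Flush  M[L6]=54
step 15: P2: store L1 := 70  ⟶  IIM  (L1)  txn=BusRdX+Flush  M[L1]=58
step 16: P0: store L2 := 35  ⟶  MII  (L2)  txn=BusRdX  M[L2]=80
step 17: P2: load  L2  ⟶  SIS  (L2)  txn=BusRd+Flush  M[L2]=35
step 18: P1: store L1 := 7  ⟶  IMI  (L1)  txn=BusRdX+Flush  M[L1]=70
step 19: P0: load  L1  ⟶  SSI  (L1)  txn=BusRd+Flush  M[L1]=7
step 20: P0: load  L1  ⟶  SSI  (L1)  txn=∅  M[L1]=7
step 21: P1: store L1 := 82  ⟶  IMI  (L1)  txn=BusRdX  M[L1]=7
step 22: P2: store L1 := 76  ⟶  IIM  (L1)  txn=BusRdX+Flush  M[L1]=82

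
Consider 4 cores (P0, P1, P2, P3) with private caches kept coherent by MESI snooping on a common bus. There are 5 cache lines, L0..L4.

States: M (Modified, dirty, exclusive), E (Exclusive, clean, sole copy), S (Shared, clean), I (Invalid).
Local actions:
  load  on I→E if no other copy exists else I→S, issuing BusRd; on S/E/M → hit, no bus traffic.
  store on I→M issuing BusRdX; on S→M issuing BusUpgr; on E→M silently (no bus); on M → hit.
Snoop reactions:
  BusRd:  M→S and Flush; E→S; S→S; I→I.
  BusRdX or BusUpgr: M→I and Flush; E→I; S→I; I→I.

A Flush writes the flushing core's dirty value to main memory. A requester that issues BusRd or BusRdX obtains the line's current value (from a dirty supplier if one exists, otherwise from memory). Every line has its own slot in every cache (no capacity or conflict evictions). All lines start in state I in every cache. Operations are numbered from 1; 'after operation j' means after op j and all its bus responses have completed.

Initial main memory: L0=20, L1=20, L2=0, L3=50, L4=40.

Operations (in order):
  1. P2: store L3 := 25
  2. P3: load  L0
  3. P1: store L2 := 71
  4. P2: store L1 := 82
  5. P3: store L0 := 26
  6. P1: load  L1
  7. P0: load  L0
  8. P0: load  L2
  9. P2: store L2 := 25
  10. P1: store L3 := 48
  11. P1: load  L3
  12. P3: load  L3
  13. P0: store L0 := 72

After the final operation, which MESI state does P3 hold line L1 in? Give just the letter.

state = I

[1] P2: store L3 := 25 | P0:I, P1:I, P2:M(25), P3:I | bus: BusRdX
[2] P3: load  L0 | P0:I, P1:I, P2:I, P3:E(20) | bus: BusRd
[3] P1: store L2 := 71 | P0:I, P1:M(71), P2:I, P3:I | bus: BusRdX
[4] P2: store L1 := 82 | P0:I, P1:I, P2:M(82), P3:I | bus: BusRdX
[5] P3: store L0 := 26 | P0:I, P1:I, P2:I, P3:M(26) | bus: none
[6] P1: load  L1 | P0:I, P1:S(82), P2:S(82), P3:I | bus: BusRd,Flush
[7] P0: load  L0 | P0:S(26), P1:I, P2:I, P3:S(26) | bus: BusRd,Flush
[8] P0: load  L2 | P0:S(71), P1:S(71), P2:I, P3:I | bus: BusRd,Flush
[9] P2: store L2 := 25 | P0:I, P1:I, P2:M(25), P3:I | bus: BusRdX
[10] P1: store L3 := 48 | P0:I, P1:M(48), P2:I, P3:I | bus: BusRdX,Flush
[11] P1: load  L3 | P0:I, P1:M(48), P2:I, P3:I | bus: none
[12] P3: load  L3 | P0:I, P1:S(48), P2:I, P3:S(48) | bus: BusRd,Flush
[13] P0: store L0 := 72 | P0:M(72), P1:I, P2:I, P3:I | bus: BusUpgr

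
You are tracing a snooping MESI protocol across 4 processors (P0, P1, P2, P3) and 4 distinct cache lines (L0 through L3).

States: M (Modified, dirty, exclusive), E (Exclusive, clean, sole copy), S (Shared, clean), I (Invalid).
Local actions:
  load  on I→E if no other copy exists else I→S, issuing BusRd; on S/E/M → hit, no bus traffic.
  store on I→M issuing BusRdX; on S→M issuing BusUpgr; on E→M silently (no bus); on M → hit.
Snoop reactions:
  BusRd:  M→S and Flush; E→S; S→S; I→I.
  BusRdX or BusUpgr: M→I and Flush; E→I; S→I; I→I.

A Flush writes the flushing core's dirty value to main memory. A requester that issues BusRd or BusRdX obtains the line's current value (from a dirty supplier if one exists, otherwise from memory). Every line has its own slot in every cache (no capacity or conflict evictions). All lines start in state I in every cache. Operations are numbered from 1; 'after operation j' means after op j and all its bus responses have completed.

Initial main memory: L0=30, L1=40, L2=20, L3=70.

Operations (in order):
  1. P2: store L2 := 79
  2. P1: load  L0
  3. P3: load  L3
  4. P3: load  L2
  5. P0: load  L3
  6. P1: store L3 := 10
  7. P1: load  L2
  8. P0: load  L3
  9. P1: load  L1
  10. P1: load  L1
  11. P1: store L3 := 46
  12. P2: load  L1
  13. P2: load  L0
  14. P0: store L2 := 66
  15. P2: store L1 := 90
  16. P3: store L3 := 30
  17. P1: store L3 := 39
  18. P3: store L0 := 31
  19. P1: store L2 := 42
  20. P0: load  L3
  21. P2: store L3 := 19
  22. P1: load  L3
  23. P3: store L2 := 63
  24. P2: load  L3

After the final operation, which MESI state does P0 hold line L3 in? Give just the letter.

[1] P2: store L2 := 79 | P0:I, P1:I, P2:M(79), P3:I | bus: BusRdX
[2] P1: load  L0 | P0:I, P1:E(30), P2:I, P3:I | bus: BusRd
[3] P3: load  L3 | P0:I, P1:I, P2:I, P3:E(70) | bus: BusRd
[4] P3: load  L2 | P0:I, P1:I, P2:S(79), P3:S(79) | bus: BusRd,Flush
[5] P0: load  L3 | P0:S(70), P1:I, P2:I, P3:S(70) | bus: BusRd
[6] P1: store L3 := 10 | P0:I, P1:M(10), P2:I, P3:I | bus: BusRdX
[7] P1: load  L2 | P0:I, P1:S(79), P2:S(79), P3:S(79) | bus: BusRd
[8] P0: load  L3 | P0:S(10), P1:S(10), P2:I, P3:I | bus: BusRd,Flush
[9] P1: load  L1 | P0:I, P1:E(40), P2:I, P3:I | bus: BusRd
[10] P1: load  L1 | P0:I, P1:E(40), P2:I, P3:I | bus: none
[11] P1: store L3 := 46 | P0:I, P1:M(46), P2:I, P3:I | bus: BusUpgr
[12] P2: load  L1 | P0:I, P1:S(40), P2:S(40), P3:I | bus: BusRd
[13] P2: load  L0 | P0:I, P1:S(30), P2:S(30), P3:I | bus: BusRd
[14] P0: store L2 := 66 | P0:M(66), P1:I, P2:I, P3:I | bus: BusRdX
[15] P2: store L1 := 90 | P0:I, P1:I, P2:M(90), P3:I | bus: BusUpgr
[16] P3: store L3 := 30 | P0:I, P1:I, P2:I, P3:M(30) | bus: BusRdX,Flush
[17] P1: store L3 := 39 | P0:I, P1:M(39), P2:I, P3:I | bus: BusRdX,Flush
[18] P3: store L0 := 31 | P0:I, P1:I, P2:I, P3:M(31) | bus: BusRdX
[19] P1: store L2 := 42 | P0:I, P1:M(42), P2:I, P3:I | bus: BusRdX,Flush
[20] P0: load  L3 | P0:S(39), P1:S(39), P2:I, P3:I | bus: BusRd,Flush
[21] P2: store L3 := 19 | P0:I, P1:I, P2:M(19), P3:I | bus: BusRdX
[22] P1: load  L3 | P0:I, P1:S(19), P2:S(19), P3:I | bus: BusRd,Flush
[23] P3: store L2 := 63 | P0:I, P1:I, P2:I, P3:M(63) | bus: BusRdX,Flush
[24] P2: load  L3 | P0:I, P1:S(19), P2:S(19), P3:I | bus: none

state = I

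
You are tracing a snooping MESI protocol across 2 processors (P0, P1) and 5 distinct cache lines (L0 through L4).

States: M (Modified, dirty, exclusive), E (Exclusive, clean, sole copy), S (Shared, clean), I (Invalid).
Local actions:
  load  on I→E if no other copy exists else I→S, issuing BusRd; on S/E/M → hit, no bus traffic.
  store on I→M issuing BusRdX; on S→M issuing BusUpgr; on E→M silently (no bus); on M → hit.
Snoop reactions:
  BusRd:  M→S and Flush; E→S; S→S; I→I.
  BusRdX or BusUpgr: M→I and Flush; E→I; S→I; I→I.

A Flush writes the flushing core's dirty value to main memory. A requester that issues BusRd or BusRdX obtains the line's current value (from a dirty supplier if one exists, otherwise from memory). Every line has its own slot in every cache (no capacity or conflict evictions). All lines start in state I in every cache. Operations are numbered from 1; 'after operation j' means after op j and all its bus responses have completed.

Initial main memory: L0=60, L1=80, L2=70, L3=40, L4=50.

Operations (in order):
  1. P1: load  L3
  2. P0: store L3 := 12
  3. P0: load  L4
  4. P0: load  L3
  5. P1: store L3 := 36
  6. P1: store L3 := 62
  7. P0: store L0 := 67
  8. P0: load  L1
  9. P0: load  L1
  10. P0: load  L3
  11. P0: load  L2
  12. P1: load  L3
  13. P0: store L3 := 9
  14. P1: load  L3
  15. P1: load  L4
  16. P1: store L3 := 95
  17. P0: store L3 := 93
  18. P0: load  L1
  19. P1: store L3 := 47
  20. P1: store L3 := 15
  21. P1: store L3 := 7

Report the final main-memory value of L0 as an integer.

[1] P1: load  L3 | P0:I, P1:E(40) | bus: BusRd
[2] P0: store L3 := 12 | P0:M(12), P1:I | bus: BusRdX
[3] P0: load  L4 | P0:E(50), P1:I | bus: BusRd
[4] P0: load  L3 | P0:M(12), P1:I | bus: none
[5] P1: store L3 := 36 | P0:I, P1:M(36) | bus: BusRdX,Flush
[6] P1: store L3 := 62 | P0:I, P1:M(62) | bus: none
[7] P0: store L0 := 67 | P0:M(67), P1:I | bus: BusRdX
[8] P0: load  L1 | P0:E(80), P1:I | bus: BusRd
[9] P0: load  L1 | P0:E(80), P1:I | bus: none
[10] P0: load  L3 | P0:S(62), P1:S(62) | bus: BusRd,Flush
[11] P0: load  L2 | P0:E(70), P1:I | bus: BusRd
[12] P1: load  L3 | P0:S(62), P1:S(62) | bus: none
[13] P0: store L3 := 9 | P0:M(9), P1:I | bus: BusUpgr
[14] P1: load  L3 | P0:S(9), P1:S(9) | bus: BusRd,Flush
[15] P1: load  L4 | P0:S(50), P1:S(50) | bus: BusRd
[16] P1: store L3 := 95 | P0:I, P1:M(95) | bus: BusUpgr
[17] P0: store L3 := 93 | P0:M(93), P1:I | bus: BusRdX,Flush
[18] P0: load  L1 | P0:E(80), P1:I | bus: none
[19] P1: store L3 := 47 | P0:I, P1:M(47) | bus: BusRdX,Flush
[20] P1: store L3 := 15 | P0:I, P1:M(15) | bus: none
[21] P1: store L3 := 7 | P0:I, P1:M(7) | bus: none

memory[L0] = 60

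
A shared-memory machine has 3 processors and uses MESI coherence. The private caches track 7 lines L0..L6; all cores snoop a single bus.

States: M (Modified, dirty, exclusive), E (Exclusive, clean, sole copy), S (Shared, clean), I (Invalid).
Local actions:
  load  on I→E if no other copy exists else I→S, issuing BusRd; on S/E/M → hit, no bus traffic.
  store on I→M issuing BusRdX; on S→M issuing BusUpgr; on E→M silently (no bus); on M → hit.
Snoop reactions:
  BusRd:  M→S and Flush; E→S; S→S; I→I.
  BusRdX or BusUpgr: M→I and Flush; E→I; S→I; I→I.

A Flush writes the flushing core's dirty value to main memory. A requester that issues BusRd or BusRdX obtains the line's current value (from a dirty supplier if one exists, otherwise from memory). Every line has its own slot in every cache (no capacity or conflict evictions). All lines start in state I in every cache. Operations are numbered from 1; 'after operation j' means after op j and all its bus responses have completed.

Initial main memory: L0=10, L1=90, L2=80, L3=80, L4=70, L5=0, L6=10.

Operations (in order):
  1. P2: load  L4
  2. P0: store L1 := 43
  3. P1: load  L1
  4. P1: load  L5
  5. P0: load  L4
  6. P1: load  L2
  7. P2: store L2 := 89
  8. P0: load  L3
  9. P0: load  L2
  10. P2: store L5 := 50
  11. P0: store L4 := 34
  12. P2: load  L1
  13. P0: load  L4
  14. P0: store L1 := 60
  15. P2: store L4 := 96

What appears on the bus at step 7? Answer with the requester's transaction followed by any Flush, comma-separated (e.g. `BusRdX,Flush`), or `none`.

  op1 P2: load  L4 → I/I/E on L4; bus BusRd; mem=70
  op2 P0: store L1 := 43 → M/I/I on L1; bus BusRdX; mem=90
  op3 P1: load  L1 → S/S/I on L1; bus BusRd Flush; mem=43
  op4 P1: load  L5 → I/E/I on L5; bus BusRd; mem=0
  op5 P0: load  L4 → S/I/S on L4; bus BusRd; mem=70
  op6 P1: load  L2 → I/E/I on L2; bus BusRd; mem=80
  op7 P2: store L2 := 89 → I/I/M on L2; bus BusRdX; mem=80
  op8 P0: load  L3 → E/I/I on L3; bus BusRd; mem=80
  op9 P0: load  L2 → S/I/S on L2; bus BusRd Flush; mem=89
  op10 P2: store L5 := 50 → I/I/M on L5; bus BusRdX; mem=0
  op11 P0: store L4 := 34 → M/I/I on L4; bus BusUpgr; mem=70
  op12 P2: load  L1 → S/S/S on L1; bus BusRd; mem=43
  op13 P0: load  L4 → M/I/I on L4; bus (none); mem=70
  op14 P0: store L1 := 60 → M/I/I on L1; bus BusUpgr; mem=43
  op15 P2: store L4 := 96 → I/I/M on L4; bus BusRdX Flush; mem=34

bus = BusRdX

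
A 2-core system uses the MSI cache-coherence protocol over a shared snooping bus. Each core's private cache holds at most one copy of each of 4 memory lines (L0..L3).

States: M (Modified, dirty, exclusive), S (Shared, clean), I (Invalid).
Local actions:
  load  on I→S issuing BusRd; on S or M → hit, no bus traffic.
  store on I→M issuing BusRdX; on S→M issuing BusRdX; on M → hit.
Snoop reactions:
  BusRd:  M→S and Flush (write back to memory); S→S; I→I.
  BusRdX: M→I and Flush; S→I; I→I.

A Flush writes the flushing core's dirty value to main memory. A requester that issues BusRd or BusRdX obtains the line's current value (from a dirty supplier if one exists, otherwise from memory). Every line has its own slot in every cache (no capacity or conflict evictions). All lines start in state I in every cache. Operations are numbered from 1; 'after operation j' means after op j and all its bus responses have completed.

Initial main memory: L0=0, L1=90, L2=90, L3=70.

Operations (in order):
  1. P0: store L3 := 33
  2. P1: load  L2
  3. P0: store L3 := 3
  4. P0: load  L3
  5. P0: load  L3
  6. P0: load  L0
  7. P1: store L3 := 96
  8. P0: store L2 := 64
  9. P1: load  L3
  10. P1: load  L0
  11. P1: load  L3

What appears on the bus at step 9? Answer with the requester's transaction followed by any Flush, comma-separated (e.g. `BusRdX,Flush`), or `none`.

1. P0: store L3 := 33  bus=[BusRdX]  L3: P0=M P1=I  mem[L3]=70
2. P1: load  L2  bus=[BusRd]  L2: P0=I P1=S  mem[L2]=90
3. P0: store L3 := 3  bus=[-]  L3: P0=M P1=I  mem[L3]=70
4. P0: load  L3  bus=[-]  L3: P0=M P1=I  mem[L3]=70
5. P0: load  L3  bus=[-]  L3: P0=M P1=I  mem[L3]=70
6. P0: load  L0  bus=[BusRd]  L0: P0=S P1=I  mem[L0]=0
7. P1: store L3 := 96  bus=[BusRdX,Flush]  L3: P0=I P1=M  mem[L3]=3
8. P0: store L2 := 64  bus=[BusRdX]  L2: P0=M P1=I  mem[L2]=90
9. P1: load  L3  bus=[-]  L3: P0=I P1=M  mem[L3]=3
10. P1: load  L0  bus=[BusRd]  L0: P0=S P1=S  mem[L0]=0
11. P1: load  L3  bus=[-]  L3: P0=I P1=M  mem[L3]=3

bus = none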